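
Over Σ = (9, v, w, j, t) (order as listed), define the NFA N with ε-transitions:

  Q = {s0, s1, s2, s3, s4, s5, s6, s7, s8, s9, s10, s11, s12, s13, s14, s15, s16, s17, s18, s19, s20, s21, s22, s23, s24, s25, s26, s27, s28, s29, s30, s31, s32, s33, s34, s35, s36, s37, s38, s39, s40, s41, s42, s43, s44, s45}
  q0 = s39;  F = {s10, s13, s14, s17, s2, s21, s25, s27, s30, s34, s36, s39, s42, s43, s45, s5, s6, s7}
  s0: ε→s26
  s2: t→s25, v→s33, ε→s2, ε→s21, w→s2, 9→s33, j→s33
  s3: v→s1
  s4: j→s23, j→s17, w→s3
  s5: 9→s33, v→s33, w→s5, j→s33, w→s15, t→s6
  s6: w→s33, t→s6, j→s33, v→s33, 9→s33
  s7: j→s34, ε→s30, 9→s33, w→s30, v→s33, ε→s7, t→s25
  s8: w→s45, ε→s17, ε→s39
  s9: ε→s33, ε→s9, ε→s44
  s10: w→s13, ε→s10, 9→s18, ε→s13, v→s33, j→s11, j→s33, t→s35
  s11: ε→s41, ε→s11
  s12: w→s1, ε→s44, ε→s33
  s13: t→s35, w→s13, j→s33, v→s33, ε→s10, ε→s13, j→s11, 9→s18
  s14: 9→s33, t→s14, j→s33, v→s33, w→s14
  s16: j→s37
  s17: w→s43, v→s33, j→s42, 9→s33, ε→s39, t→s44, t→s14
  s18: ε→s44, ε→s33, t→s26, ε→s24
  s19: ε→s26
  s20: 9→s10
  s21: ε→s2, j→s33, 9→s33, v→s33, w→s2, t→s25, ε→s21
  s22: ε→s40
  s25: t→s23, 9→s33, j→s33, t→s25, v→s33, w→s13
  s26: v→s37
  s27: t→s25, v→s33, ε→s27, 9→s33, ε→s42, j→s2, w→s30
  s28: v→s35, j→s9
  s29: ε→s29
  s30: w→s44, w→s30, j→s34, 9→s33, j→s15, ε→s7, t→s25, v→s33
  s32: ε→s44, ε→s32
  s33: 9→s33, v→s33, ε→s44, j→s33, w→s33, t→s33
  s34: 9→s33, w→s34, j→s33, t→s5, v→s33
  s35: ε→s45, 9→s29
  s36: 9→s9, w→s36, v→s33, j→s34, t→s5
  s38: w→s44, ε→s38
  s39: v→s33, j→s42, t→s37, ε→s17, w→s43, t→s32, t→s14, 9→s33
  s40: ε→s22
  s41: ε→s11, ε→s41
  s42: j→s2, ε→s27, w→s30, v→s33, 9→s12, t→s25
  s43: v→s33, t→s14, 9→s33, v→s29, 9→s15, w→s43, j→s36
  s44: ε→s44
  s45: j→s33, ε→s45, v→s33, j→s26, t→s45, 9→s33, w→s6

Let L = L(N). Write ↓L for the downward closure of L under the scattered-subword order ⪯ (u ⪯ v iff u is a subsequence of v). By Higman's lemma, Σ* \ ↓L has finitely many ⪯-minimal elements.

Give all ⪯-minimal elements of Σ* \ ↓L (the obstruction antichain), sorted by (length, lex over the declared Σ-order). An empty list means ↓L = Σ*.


A = [9, v, tj, jjj, wjttw, jtwtww].

|Q|=46, |F|=18, |δ|=163 (42 ε).
min D↑ (14 st, q0=0, F={1}): 0:9→1,v→1,w→2,j→3,t→4 1:9→1,v→1,w→1,j→1,t→1 2:9→1,v→1,w→2,j→5,t→4 3:9→1,v→1,w→6,j→7,t→8 4:9→1,v→1,w→4,j→1,t→4 5:9→1,v→1,w→5,j→9,t→10 6:9→1,v→1,w→6,j→9,t→8 7:9→1,v→1,w→7,j→1,t→8 8:9→1,v→1,w→11,j→1,t→8 9:9→1,v→1,w→9,j→1,t→10 10:9→1,v→1,w→10,j→1,t→12 11:9→1,v→1,w→11,j→1,t→13 12:9→1,v→1,w→1,j→1,t→12 13:9→1,v→1,w→12,j→1,t→13 (ε-aug+det+¬).
'9': |S_i|=[34, 11] end={s1,s12,s15,s18,s24,s26,s29,s33,s37,s44,s9} — reject; 1/1 deletions ∈↓L.
'v': N↓-sim [34, 4] end={s29,s33,s37,s44} — reject; 1/1 single-dels accept.
'tj': |S_i|=[34, 20, 6] end={s11,s26,s33,s37,s41,s44} — reject; 2/2 deletions ∈↓L.
'jjj': run [34, 29, 21, 6] end={s11,s26,s33,s37,s41,s44} — reject; 3/3 single-dels accept.
'wjttw': N↓-sim [34, 28, 12, 5, 3, 2] end={s33,s44} rej; 5/5 single-dels accept.
'jtwtww': N↓-sim [34, 29, 18, 16, 8, 3, 2] end={s33,s44} ∉↓L; 6/6 del acc.
6 obstructions.


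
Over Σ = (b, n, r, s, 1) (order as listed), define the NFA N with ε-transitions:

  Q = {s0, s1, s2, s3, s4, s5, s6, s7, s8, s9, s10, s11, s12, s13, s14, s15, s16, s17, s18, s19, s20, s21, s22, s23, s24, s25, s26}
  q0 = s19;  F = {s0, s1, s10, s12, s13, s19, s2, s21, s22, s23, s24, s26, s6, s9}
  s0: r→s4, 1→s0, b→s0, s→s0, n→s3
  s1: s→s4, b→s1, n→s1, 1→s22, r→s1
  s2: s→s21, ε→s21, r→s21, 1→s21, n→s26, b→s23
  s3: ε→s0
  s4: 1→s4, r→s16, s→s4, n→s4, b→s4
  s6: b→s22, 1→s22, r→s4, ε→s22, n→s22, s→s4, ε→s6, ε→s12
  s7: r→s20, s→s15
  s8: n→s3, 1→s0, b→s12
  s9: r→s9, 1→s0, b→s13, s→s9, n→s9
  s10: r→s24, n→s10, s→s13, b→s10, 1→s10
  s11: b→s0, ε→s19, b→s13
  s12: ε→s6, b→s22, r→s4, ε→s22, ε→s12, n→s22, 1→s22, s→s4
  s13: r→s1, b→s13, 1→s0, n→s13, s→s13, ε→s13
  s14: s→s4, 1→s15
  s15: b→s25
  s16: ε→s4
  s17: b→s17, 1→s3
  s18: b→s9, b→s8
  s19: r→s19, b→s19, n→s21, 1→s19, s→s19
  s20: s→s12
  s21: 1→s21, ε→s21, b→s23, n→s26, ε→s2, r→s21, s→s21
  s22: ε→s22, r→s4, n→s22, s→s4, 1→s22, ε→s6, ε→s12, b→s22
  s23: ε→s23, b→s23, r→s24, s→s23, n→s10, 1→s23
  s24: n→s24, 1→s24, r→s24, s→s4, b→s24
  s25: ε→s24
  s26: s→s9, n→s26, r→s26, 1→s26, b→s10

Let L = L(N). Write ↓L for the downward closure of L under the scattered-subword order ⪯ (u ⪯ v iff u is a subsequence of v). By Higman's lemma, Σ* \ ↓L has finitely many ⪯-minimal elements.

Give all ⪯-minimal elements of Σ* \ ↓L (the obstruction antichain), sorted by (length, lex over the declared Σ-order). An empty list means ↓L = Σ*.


|Q|=27, |F|=14, |δ|=108 (18 ε).
min D↑ (12 st, q0=0, F={8}): 0:b→0,n→1,r→0,s→0,1→0 1:b→2,n→3,r→1,s→1,1→1 2:b→2,n→4,r→5,s→2,1→2 3:b→4,n→3,r→3,s→6,1→3 4:b→4,n→4,r→5,s→7,1→4 5:b→5,n→5,r→5,s→8,1→5 6:b→7,n→6,r→6,s→6,1→9 7:b→7,n→7,r→10,s→7,1→9 8:b→8,n→8,r→8,s→8,1→8 9:b→9,n→9,r→8,s→9,1→9 10:b→10,n→10,r→10,s→8,1→11 11:b→11,n→11,r→8,s→8,1→11 [Hopcroft].
'nbrs': N↓-sim [17, 16, 12, 7, 2] end={s16,s4} — reject; 4/4 deletions ∈↓L.
'nns1r': |S_i|=[17, 16, 13, 10, 7, 2] end={s16,s4} — reject; 5/5 single-dels accept.
2 obstructions.

min(Σ*\↓L) = [nbrs, nns1r].


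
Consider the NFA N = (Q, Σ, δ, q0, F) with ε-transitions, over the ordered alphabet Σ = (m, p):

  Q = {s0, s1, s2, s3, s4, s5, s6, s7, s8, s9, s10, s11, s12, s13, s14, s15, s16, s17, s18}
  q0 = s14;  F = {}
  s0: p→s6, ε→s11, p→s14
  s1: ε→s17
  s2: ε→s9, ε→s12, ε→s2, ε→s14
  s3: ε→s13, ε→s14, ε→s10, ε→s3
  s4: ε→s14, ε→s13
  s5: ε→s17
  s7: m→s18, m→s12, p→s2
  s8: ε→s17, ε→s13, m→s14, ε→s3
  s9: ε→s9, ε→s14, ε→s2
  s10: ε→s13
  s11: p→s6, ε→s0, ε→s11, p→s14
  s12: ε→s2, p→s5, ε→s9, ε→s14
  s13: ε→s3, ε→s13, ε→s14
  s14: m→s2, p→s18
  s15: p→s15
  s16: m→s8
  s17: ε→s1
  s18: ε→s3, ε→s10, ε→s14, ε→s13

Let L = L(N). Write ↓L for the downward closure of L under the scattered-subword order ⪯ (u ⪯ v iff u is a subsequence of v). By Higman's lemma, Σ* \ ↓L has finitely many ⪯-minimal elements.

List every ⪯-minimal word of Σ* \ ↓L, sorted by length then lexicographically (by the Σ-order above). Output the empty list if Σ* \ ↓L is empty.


Antichain: [ε].

|Q|=19, |F|=0, |δ|=46 (33 ε).
min D↑ (1 st, q0=0, F={0}): 0:m→0,p→0 [Hopcroft].
ε ∈ L(D↑) — L = ∅.


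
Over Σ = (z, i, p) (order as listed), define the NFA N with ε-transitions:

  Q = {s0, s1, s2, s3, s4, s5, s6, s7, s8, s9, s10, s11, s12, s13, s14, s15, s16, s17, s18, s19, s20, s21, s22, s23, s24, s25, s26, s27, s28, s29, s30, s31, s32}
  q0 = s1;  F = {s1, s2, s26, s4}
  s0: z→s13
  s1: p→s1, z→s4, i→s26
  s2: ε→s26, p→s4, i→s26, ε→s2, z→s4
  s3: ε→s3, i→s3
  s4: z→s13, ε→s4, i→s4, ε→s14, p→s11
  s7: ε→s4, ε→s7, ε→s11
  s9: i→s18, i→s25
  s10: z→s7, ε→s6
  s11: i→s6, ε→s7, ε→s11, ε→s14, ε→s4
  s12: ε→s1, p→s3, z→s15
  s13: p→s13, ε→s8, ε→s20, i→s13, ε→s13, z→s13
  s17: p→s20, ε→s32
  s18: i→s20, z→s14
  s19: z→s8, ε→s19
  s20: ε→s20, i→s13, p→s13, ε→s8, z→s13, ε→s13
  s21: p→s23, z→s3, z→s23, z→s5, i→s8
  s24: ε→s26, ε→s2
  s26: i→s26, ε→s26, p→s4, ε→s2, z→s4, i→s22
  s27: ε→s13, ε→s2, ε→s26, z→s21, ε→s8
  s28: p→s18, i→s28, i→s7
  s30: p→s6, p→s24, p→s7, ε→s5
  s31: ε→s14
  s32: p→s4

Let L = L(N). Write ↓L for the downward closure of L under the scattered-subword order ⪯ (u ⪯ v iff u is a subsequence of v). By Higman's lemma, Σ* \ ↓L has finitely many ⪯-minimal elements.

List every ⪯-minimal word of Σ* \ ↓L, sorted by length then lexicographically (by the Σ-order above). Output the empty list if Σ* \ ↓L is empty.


Antichain: [zz, ipz].

|Q|=33, |F|=4, |δ|=76 (32 ε).
min D↑ (4 st, q0=0, F={3}): 0:z→1,i→2,p→0 1:z→3,i→1,p→1 2:z→1,i→2,p→1 3:z→3,i→3,p→3.
'zz': |S_i|=[12, 8, 3] end={s13,s20,s8} rej; 2/2 deletions ∈↓L.
'ipz': run [12, 11, 8, 3] end={s13,s20,s8} rej; 3/3 del acc.
2 minimals (antichain).


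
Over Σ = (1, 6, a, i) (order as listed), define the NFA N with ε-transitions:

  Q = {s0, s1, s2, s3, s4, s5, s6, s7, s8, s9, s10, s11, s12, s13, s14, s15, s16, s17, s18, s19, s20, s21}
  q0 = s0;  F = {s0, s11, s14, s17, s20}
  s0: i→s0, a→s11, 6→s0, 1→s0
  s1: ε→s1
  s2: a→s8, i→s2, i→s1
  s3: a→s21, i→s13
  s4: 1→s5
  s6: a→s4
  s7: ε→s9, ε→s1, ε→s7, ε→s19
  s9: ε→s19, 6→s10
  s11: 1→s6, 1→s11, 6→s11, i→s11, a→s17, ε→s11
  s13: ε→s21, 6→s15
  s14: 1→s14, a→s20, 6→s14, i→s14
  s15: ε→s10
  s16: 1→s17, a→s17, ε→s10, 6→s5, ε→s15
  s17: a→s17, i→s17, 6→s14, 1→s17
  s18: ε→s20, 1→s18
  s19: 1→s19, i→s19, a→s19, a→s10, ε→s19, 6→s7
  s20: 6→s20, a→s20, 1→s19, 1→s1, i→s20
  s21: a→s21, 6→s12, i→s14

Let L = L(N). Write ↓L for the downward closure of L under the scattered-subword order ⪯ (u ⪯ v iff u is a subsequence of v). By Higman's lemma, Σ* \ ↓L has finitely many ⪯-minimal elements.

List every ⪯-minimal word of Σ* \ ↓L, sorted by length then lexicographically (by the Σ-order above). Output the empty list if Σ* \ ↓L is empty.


|Q|=22, |F|=5, |δ|=56 (13 ε).
min D↑ (6 st, q0=0, F={5}): 0:1→0,6→0,a→1,i→0 1:1→1,6→1,a→2,i→1 2:1→2,6→3,a→2,i→2 3:1→3,6→3,a→4,i→3 4:1→5,6→4,a→4,i→4 5:1→5,6→5,a→5,i→5.
'aa6a1': run [13, 12, 10, 7, 6, 5] end={s1,s10,s19,s7,s9} — reject; 5/5 deletions ∈↓L.
1 minimals (antichain).

min(Σ*\↓L) = [aa6a1].


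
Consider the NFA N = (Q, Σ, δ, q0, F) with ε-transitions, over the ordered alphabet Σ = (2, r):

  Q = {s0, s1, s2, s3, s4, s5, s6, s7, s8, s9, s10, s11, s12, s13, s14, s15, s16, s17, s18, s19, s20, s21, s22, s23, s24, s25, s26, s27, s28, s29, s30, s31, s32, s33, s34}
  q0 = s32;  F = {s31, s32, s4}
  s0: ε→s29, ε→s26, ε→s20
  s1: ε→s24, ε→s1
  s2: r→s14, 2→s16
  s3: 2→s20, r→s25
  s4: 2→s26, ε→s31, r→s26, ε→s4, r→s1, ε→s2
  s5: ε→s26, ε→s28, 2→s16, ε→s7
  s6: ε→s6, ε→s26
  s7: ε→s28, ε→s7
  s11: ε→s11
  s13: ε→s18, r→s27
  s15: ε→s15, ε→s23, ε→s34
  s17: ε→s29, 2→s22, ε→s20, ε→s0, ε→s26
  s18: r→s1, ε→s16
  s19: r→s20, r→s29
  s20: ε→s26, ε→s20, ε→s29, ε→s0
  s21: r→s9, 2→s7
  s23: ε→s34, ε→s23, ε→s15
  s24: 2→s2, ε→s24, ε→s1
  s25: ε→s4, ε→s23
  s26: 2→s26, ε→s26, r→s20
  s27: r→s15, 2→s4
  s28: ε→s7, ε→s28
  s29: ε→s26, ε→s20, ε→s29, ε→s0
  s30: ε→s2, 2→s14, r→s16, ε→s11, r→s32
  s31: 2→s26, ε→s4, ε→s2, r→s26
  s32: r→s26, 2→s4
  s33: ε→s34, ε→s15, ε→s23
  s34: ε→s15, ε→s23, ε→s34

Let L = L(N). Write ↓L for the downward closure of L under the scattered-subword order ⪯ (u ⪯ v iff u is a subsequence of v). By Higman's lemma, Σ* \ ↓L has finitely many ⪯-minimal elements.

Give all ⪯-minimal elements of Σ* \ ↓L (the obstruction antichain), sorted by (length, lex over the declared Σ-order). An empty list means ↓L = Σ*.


min(Σ*\↓L) = [r, 22].

|Q|=35, |F|=3, |δ|=80 (53 ε).
min D↑ (3 st, q0=0, F={2}): 0:2→1,r→2 1:2→2,r→2 2:2→2,r→2 (ε-aug+det+¬).
'r': |S_i|=[12, 9] end={s0,s1,s14,s16,s2,s20,s24,s26,s29} — reject; 1/1 single-dels accept.
'22': |S_i|=[12, 11, 7] end={s0,s14,s16,s2,s20,s26,s29} rej; 2/2 deletions ∈↓L.
2 minimals (antichain).


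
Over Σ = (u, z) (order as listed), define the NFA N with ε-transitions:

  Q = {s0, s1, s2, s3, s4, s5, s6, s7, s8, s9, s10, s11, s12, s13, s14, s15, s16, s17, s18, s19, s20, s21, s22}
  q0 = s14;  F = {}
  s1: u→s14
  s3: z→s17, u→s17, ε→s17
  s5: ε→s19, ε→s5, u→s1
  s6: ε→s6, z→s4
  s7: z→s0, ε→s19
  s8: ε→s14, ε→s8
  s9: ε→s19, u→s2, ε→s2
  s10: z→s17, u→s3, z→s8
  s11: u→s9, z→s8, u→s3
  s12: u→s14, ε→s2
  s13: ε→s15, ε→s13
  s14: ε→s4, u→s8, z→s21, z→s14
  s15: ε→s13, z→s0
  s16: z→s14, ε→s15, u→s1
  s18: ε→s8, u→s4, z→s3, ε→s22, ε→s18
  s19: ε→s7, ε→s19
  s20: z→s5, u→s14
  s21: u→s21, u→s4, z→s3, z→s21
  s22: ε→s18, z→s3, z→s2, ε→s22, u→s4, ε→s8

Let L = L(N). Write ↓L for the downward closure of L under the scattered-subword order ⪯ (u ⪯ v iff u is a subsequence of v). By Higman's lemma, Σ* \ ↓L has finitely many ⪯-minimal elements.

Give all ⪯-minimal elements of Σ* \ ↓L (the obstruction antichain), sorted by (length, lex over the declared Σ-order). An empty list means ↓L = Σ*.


|Q|=23, |F|=0, |δ|=54 (23 ε).
min D↑ (1 st, q0=0, F={0}): 0:u→0,z→0 (ε-aug+det+¬).
ε ∈ L(D↑) — L = ∅.

min(Σ*\↓L) = [ε].


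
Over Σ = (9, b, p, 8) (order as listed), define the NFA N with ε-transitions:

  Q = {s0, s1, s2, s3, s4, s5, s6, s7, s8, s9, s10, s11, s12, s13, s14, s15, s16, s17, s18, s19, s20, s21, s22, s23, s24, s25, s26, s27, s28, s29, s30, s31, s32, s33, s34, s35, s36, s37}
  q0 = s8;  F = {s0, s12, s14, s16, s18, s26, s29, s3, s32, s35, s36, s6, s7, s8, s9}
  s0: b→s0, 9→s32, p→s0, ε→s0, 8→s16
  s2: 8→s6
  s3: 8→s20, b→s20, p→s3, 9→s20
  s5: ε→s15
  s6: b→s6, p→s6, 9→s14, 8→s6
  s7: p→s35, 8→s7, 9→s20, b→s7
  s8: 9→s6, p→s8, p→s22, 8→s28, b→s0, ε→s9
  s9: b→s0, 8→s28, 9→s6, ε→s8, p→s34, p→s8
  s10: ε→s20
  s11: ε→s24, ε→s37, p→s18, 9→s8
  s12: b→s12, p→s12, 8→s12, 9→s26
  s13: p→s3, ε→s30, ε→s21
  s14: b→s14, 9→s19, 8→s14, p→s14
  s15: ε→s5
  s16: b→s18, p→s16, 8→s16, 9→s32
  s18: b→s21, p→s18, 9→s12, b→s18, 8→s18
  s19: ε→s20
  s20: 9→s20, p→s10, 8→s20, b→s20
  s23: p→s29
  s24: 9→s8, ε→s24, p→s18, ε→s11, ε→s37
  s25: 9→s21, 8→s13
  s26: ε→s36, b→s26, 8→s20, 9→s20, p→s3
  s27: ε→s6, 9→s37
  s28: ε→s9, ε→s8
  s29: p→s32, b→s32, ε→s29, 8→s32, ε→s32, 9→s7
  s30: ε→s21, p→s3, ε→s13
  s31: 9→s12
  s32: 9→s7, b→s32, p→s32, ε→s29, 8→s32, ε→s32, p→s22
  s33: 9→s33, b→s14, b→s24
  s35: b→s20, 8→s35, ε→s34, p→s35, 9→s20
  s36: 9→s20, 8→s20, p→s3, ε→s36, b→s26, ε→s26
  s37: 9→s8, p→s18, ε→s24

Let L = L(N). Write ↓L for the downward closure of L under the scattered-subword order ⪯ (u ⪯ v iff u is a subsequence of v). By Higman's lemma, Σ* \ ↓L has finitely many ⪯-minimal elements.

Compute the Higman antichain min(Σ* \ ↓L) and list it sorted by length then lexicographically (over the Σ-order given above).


|Q|=38, |F|=15, |δ|=113 (28 ε).
min D↑ (13 st, q0=0, F={6}): 0:9→1,b→2,p→0,8→0 1:9→3,b→1,p→1,8→1 2:9→4,b→2,p→2,8→5 3:9→6,b→3,p→3,8→3 4:9→7,b→4,p→4,8→4 5:9→4,b→8,p→5,8→5 6:9→6,b→6,p→6,8→6 7:9→6,b→7,p→9,8→7 8:9→10,b→8,p→8,8→8 9:9→6,b→6,p→9,8→9 10:9→11,b→10,p→10,8→10 11:9→6,b→11,p→12,8→6 12:9→6,b→6,p→12,8→6.
'999': run [22, 15, 10, 3] end={s10,s19,s20} — reject; 3/3 single-dels accept.
'b99pb': run [22, 19, 14, 9, 5, 2] end={s10,s20} ∉↓L; 5/5 single-dels accept.
'b8b998': run [22, 19, 18, 17, 11, 6, 2] end={s10,s20} rej; 6/6 single-dels accept.
3 obstructions.

min(Σ*\↓L) = [999, b99pb, b8b998].


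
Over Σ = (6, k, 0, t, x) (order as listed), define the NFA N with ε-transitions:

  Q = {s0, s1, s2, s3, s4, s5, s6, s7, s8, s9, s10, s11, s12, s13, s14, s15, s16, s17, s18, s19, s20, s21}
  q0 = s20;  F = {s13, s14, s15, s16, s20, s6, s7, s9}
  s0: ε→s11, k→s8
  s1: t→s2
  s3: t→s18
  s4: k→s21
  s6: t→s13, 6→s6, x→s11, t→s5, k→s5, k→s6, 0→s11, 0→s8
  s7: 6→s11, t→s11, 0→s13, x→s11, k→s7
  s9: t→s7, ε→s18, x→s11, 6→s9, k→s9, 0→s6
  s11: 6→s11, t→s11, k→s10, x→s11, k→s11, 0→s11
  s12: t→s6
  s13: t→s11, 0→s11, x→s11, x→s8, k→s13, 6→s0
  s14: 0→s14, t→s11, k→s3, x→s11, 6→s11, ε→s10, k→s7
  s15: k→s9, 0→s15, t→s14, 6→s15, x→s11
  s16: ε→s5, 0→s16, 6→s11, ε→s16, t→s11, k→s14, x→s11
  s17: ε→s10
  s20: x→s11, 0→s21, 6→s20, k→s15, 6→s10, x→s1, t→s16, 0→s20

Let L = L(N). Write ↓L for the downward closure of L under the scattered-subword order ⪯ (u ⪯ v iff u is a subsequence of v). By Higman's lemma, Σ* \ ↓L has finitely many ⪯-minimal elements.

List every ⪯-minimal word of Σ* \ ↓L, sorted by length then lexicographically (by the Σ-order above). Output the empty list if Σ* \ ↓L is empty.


Antichain: [x, t6, tt, kk00].

|Q|=22, |F|=8, |δ|=65 (6 ε).
min D↑ (9 st, q0=0, F={3}): 0:6→0,k→1,0→0,t→2,x→3 1:6→1,k→4,0→1,t→5,x→3 2:6→3,k→5,0→2,t→3,x→3 3:6→3,k→3,0→3,t→3,x→3 4:6→4,k→4,0→6,t→7,x→3 5:6→3,k→7,0→5,t→3,x→3 6:6→6,k→6,0→3,t→8,x→3 7:6→3,k→7,0→8,t→3,x→3 8:6→3,k→8,0→3,t→3,x→3 (ε-aug+det+¬).
'x': |S_i|=[18, 5] end={s1,s10,s11,s2,s8} ∉↓L; 1/1 single-dels accept.
't6': |S_i|=[18, 12, 4] end={s0,s10,s11,s8} — reject; 2/2 deletions ∈↓L.
'tt': |S_i|=[18, 12, 3] end={s10,s11,s18} rej; 2/2 deletions ∈↓L.
'kk00': N↓-sim [18, 13, 11, 7, 3] end={s10,s11,s8} rej; 4/4 deletions ∈↓L.
4 words, ⪯-incomp.


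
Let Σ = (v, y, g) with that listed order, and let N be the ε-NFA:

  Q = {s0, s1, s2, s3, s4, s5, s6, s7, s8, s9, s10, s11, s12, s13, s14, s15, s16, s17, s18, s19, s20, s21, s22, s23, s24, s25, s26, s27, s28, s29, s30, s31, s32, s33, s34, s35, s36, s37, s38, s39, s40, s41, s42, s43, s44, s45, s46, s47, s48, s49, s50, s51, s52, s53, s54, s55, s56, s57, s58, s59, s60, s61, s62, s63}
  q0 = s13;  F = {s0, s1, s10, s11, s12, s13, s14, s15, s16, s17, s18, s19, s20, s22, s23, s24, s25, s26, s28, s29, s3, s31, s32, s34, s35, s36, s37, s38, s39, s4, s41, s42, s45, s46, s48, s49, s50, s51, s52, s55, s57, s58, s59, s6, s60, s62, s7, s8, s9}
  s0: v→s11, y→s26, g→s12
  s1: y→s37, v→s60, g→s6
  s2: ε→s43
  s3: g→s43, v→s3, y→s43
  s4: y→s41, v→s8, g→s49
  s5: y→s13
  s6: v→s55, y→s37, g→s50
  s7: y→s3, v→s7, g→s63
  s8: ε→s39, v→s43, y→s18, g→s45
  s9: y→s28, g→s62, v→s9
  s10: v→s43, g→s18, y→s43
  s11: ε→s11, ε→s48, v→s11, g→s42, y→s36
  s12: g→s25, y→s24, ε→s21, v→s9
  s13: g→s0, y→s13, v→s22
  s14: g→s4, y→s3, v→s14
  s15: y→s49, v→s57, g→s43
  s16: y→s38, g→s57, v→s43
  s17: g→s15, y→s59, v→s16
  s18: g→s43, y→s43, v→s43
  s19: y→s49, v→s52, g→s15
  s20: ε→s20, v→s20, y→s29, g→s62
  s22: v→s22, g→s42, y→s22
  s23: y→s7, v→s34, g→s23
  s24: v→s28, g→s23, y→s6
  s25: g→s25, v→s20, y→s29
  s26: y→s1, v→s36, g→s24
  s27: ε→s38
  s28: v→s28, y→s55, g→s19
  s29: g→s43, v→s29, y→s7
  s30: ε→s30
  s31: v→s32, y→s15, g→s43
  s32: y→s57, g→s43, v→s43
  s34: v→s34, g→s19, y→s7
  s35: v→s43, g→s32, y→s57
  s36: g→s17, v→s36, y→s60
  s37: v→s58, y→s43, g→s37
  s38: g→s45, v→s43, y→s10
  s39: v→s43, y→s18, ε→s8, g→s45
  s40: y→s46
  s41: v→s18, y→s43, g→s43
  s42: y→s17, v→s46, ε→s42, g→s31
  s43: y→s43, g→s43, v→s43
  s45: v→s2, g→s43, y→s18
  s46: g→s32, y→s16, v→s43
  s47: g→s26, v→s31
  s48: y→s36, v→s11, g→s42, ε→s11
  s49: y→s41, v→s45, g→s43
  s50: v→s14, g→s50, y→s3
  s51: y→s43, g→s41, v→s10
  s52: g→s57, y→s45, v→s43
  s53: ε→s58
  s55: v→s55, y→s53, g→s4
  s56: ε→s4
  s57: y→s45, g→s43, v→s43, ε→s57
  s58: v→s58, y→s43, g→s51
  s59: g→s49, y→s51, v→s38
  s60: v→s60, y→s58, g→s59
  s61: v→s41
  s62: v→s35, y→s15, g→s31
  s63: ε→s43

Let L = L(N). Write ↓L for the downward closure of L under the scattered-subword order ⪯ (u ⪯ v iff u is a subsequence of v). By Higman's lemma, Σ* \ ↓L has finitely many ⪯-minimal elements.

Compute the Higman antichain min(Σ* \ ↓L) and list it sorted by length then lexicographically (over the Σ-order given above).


|Q|=64, |F|=49, |δ|=170 (15 ε).
min D↑ (48 st, q0=0, F={15}): 0:v→1,y→0,g→2 1:v→1,y→1,g→3 2:v→4,y→5,g→6 3:v→7,y→8,g→9 4:v→4,y→10,g→3 5:v→10,y→11,g→12 6:v→13,y→12,g→14 7:v→15,y→16,g→17 8:v→16,y→18,g→19 9:v→17,y→19,g→15 10:v→10,y→20,g→8 11:v→20,y→21,g→22 12:v→23,y→22,g→24 13:v→13,y→23,g→25 14:v→26,y→27,g→14 15:v→15,y→15,g→15 16:v→15,y→28,g→29 17:v→15,y→29,g→15 18:v→28,y→30,g→31 19:v→29,y→31,g→15 20:v→20,y→32,g→18 21:v→32,y→15,g→21 22:v→33,y→21,g→34 23:v→23,y→33,g→35 24:v→36,y→37,g→24 25:v→38,y→19,g→9 26:v→26,y→27,g→25 27:v→27,y→37,g→15 28:v→15,y→39,g→40 29:v→15,y→40,g→15 30:v→39,y→15,g→41 31:v→40,y→41,g→15 32:v→32,y→15,g→30 33:v→33,y→32,g→42 34:v→43,y→44,g→34 35:v→45,y→31,g→19 36:v→36,y→37,g→35 37:v→37,y→44,g→15 38:v→15,y→29,g→17 39:v→15,y→15,g→46 40:v→15,y→46,g→15 41:v→46,y→15,g→15 42:v→47,y→41,g→31 43:v→43,y→44,g→42 44:v→44,y→15,g→15 45:v→15,y→40,g→29 46:v→15,y→15,g→15 47:v→15,y→46,g→40 [Hopcroft].
'vgvv': |S_i|=[54, 42, 26, 14, 2] end={s2,s43} rej; 4/4 single-dels accept.
'vggg': N↓-sim [54, 42, 26, 10, 1] end={s43} — reject; 4/4 deletions ∈↓L.
'gyyyy': run [54, 52, 38, 25, 9, 1] end={s43} rej; 5/5 single-dels accept.
'gggyg': |S_i|=[54, 52, 45, 31, 12, 2] end={s43,s63} rej; 5/5 single-dels accept.
4 minimals (antichain).

Antichain: [vgvv, vggg, gyyyy, gggyg].


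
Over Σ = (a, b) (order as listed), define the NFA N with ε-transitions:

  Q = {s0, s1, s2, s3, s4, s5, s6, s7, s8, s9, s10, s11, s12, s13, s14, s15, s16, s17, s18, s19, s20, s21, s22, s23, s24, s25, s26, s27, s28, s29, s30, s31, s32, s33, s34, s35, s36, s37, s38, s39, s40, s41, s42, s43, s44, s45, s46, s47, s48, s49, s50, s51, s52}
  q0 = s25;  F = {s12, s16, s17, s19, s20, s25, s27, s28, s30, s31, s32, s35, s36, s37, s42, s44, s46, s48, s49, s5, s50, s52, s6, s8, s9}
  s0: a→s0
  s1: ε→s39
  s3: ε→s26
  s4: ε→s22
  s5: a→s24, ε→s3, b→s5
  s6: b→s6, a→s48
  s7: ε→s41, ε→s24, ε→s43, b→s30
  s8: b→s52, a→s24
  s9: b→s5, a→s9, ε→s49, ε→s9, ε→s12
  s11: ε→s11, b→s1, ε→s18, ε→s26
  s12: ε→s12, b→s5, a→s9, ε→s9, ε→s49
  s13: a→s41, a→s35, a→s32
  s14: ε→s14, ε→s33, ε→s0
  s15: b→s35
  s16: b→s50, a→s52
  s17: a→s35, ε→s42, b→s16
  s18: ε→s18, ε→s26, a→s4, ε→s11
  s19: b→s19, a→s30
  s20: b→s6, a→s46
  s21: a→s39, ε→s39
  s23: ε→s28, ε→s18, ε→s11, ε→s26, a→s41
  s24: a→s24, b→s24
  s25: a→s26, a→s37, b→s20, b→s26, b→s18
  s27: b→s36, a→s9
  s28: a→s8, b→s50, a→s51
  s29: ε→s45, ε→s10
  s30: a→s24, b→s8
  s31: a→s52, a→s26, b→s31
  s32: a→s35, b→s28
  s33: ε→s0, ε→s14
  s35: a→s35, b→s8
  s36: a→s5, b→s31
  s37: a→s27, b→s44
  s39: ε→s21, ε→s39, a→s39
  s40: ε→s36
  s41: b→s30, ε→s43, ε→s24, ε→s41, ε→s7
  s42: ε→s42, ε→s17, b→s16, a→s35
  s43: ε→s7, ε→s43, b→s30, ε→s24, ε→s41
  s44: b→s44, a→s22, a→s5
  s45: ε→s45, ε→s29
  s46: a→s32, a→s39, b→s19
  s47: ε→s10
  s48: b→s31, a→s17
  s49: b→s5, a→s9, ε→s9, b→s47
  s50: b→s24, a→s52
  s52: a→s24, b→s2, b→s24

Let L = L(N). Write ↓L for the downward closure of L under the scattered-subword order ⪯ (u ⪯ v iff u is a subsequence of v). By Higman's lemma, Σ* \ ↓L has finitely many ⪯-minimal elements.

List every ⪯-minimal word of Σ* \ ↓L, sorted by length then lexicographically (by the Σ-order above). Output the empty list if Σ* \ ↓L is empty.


A = [abaa, aaaba, aabbab, baabbb, bbabab].

|Q|=53, |F|=25, |δ|=123 (49 ε).
min D↑ (23 st, q0=0, F={14}): 0:a→1,b→2 1:a→3,b→4 2:a→5,b→6 3:a→7,b→8 4:a→9,b→4 5:a→10,b→11 6:a→12,b→6 7:a→7,b→9 8:a→9,b→13 9:a→14,b→9 10:a→15,b→16 11:a→17,b→11 12:a→18,b→13 13:a→19,b→13 14:a→14,b→14 15:a→15,b→20 16:a→20,b→21 17:a→14,b→20 18:a→15,b→22 19:a→14,b→14 20:a→14,b→19 21:a→19,b→14 22:a→19,b→21 [Hopcroft].
'abaa': run [39, 33, 19, 10, 1] end={s24} — reject; 4/4 single-dels accept.
'aaaba': |S_i|=[39, 33, 27, 16, 9, 1] end={s24} ∉↓L; 5/5 del acc.
'aabbab': run [39, 33, 27, 15, 8, 4, 2] end={s2,s24} — reject; 6/6 del acc.
'baabbb': |S_i|=[39, 33, 24, 16, 8, 4, 2] end={s2,s24} rej; 6/6 single-dels accept.
'bbabab': N↓-sim [39, 33, 24, 19, 10, 4, 2] end={s2,s24} rej; 6/6 del acc.
5 minimals (antichain).


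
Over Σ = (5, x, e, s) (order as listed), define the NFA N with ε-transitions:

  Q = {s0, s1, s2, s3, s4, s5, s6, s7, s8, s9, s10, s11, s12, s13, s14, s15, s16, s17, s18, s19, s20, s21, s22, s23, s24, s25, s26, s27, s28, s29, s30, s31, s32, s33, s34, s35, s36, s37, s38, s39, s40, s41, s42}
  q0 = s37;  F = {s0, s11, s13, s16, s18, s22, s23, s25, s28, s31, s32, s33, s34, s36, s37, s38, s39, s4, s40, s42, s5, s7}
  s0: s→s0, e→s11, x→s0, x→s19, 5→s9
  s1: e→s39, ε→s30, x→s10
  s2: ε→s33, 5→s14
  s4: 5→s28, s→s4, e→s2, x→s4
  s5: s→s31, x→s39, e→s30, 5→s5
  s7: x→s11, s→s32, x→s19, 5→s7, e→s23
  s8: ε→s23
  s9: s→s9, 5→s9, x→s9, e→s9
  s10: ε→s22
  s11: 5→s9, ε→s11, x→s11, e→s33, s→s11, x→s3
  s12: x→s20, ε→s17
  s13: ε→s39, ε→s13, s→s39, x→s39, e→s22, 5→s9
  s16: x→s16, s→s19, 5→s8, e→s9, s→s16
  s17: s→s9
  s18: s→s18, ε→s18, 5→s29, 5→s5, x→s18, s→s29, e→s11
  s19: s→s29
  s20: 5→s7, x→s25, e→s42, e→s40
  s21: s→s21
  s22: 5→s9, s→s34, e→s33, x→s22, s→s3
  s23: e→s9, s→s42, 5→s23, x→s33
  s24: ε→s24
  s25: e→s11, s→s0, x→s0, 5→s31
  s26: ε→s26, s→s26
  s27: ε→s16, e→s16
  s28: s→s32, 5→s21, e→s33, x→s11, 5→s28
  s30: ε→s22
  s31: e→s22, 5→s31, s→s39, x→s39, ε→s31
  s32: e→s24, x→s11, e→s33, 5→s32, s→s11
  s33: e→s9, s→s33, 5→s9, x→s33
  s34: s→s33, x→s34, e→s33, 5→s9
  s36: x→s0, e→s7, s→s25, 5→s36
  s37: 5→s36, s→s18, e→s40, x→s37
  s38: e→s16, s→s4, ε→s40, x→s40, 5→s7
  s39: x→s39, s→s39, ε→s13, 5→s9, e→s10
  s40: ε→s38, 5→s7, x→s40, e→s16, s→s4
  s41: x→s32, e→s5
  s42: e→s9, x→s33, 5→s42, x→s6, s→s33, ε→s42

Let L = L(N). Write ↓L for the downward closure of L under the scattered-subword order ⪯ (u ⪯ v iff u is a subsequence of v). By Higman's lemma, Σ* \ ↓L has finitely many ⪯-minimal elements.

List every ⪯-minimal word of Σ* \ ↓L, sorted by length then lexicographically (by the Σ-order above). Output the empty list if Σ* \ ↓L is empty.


Antichain: [5x5, eee, se5, 5ss5, s5esse].

|Q|=43, |F|=22, |δ|=135 (18 ε).
min D↑ (21 st, q0=0, F={11}): 0:5→1,x→0,e→2,s→3 1:5→1,x→4,e→5,s→6 2:5→5,x→2,e→7,s→8 3:5→9,x→3,e→10,s→3 4:5→11,x→4,e→10,s→4 5:5→5,x→10,e→12,s→13 6:5→14,x→4,e→10,s→4 7:5→12,x→7,e→11,s→7 8:5→15,x→8,e→16,s→8 9:5→9,x→17,e→18,s→14 10:5→11,x→10,e→16,s→10 11:5→11,x→11,e→11,s→11 12:5→12,x→16,e→11,s→19 13:5→13,x→10,e→16,s→10 14:5→14,x→17,e→18,s→17 15:5→15,x→10,e→16,s→13 16:5→11,x→16,e→11,s→16 17:5→11,x→17,e→18,s→17 18:5→11,x→18,e→16,s→20 19:5→19,x→16,e→11,s→16 20:5→11,x→20,e→16,s→16 [Hopcroft].
'5x5': N↓-sim [34, 27, 13, 1] end={s9} ∉↓L; 3/3 single-dels accept.
'eee': N↓-sim [34, 25, 12, 1] end={s9} ∉↓L; 3/3 single-dels accept.
'se5': N↓-sim [34, 29, 11, 2] end={s14,s9} ∉↓L; 3/3 del acc.
'5ss5': run [34, 27, 19, 13, 1] end={s9} rej; 4/4 single-dels accept.
's5esse': N↓-sim [34, 29, 22, 8, 4, 2, 1] end={s9} ∉↓L; 6/6 single-dels accept.
5 words, ⪯-incomp.


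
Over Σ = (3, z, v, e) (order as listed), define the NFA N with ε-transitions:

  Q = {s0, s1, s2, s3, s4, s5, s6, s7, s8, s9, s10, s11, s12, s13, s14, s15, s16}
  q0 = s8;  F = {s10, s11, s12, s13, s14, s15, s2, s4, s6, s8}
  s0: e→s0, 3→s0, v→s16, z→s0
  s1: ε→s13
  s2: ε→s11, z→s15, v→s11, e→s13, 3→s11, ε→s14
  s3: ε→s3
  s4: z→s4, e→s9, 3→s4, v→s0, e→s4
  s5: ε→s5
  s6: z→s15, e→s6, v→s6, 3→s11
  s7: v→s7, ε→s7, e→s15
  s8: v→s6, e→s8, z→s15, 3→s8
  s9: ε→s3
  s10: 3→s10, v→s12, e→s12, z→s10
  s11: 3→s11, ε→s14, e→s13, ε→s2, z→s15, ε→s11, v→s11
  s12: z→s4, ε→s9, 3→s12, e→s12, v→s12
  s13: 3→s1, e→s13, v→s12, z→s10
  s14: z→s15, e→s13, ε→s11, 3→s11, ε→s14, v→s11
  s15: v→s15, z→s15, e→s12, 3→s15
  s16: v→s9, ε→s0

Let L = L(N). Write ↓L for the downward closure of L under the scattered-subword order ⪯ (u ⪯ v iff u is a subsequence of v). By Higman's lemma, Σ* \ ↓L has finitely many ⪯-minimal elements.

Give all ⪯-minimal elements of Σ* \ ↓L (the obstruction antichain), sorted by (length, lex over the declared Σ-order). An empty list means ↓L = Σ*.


min(Σ*\↓L) = [zezv, v3evzv].

|Q|=17, |F|=10, |δ|=62 (14 ε).
min D↑ (9 st, q0=0, F={7}): 0:3→0,z→1,v→2,e→0 1:3→1,z→1,v→1,e→3 2:3→4,z→1,v→2,e→2 3:3→3,z→5,v→3,e→3 4:3→4,z→1,v→4,e→6 5:3→5,z→5,v→7,e→5 6:3→6,z→8,v→3,e→6 7:3→7,z→7,v→7,e→7 8:3→8,z→8,v→3,e→3 [Hopcroft].
'zezv': run [15, 8, 6, 5, 4] end={s0,s16,s3,s9} ∉↓L; 4/4 single-dels accept.
'v3evzv': |S_i|=[15, 14, 13, 9, 6, 5, 4] end={s0,s16,s3,s9} ∉↓L; 6/6 deletions ∈↓L.
2 obstructions.


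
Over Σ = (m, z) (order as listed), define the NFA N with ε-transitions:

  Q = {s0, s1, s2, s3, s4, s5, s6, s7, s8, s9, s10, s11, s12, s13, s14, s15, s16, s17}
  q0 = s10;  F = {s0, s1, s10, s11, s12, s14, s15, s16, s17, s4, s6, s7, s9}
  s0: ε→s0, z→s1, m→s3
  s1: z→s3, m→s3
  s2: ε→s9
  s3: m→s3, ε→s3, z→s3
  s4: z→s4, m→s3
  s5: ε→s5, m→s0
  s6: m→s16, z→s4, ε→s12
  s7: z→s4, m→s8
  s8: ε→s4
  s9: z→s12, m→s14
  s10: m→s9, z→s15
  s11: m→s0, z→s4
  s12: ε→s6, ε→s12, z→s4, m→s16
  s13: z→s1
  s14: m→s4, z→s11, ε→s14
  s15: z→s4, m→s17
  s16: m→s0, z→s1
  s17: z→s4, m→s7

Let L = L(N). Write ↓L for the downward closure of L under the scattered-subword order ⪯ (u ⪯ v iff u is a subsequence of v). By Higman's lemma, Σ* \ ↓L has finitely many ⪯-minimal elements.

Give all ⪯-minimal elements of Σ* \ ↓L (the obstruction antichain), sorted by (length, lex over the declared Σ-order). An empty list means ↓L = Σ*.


|Q|=18, |F|=13, |δ|=39 (9 ε).
min D↑ (13 st, q0=0, F={10}): 0:m→1,z→2 1:m→3,z→4 2:m→5,z→6 3:m→6,z→7 4:m→8,z→6 5:m→9,z→6 6:m→10,z→6 7:m→11,z→6 8:m→11,z→12 9:m→6,z→6 10:m→10,z→10 11:m→10,z→12 12:m→10,z→10 (ε-aug+det+¬).
'zzm': N↓-sim [15, 12, 3, 1] end={s3} ∉↓L; 3/3 del acc.
'mmmm': |S_i|=[15, 13, 9, 5, 1] end={s3} — reject; 4/4 deletions ∈↓L.
'mzmzz': run [15, 13, 8, 4, 2, 1] end={s3} — reject; 5/5 single-dels accept.
3 minimals (antichain).

A = [zzm, mmmm, mzmzz].


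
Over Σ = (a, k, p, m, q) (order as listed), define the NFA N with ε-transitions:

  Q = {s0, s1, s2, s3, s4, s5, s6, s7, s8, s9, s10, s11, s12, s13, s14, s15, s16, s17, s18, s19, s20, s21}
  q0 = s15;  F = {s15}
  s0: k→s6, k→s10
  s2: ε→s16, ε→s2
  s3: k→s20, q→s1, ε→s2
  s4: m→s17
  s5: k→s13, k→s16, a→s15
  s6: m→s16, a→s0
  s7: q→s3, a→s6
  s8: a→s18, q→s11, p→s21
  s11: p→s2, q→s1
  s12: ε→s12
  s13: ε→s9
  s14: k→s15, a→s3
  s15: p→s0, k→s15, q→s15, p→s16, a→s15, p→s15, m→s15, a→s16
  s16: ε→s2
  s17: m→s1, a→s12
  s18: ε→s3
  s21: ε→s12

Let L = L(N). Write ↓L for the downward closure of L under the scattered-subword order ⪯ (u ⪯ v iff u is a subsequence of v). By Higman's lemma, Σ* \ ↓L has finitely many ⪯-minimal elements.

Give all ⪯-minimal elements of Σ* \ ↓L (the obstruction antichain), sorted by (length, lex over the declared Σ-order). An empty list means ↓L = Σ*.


A = [].

|Q|=22, |F|=1, |δ|=37 (8 ε).
min D↑ (1 st, q0=0, F={}): 0:a→0,k→0,p→0,m→0,q→0.
L(D↑) = ∅; no obstructions.


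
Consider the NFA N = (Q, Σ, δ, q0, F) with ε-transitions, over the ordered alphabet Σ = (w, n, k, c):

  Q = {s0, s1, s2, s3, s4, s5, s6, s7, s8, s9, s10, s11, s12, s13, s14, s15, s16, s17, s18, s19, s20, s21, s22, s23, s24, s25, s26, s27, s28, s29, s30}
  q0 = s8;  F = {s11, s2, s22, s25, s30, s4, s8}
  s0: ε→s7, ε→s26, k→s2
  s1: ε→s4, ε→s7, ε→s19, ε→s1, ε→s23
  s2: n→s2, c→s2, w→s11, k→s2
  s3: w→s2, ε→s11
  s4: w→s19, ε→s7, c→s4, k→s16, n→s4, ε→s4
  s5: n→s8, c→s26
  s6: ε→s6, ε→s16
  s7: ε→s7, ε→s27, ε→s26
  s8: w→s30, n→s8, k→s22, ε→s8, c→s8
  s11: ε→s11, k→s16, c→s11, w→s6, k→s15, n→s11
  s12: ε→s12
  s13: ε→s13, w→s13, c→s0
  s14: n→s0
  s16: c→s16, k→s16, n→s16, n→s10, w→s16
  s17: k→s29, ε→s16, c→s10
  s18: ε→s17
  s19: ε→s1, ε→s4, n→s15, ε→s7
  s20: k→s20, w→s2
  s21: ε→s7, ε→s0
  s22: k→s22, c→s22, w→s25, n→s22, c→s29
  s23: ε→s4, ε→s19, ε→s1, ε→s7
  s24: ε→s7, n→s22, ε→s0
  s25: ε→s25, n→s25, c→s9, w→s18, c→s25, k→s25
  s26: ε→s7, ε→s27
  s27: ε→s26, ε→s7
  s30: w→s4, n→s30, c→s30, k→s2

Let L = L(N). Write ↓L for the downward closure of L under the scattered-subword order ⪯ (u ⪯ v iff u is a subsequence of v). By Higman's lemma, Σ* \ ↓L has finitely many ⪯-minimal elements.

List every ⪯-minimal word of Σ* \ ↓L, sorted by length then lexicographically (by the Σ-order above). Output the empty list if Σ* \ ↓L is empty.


|Q|=31, |F|=7, |δ|=86 (37 ε).
min D↑ (8 st, q0=0, F={6}): 0:w→1,n→0,k→2,c→0 1:w→3,n→1,k→4,c→1 2:w→5,n→2,k→2,c→2 3:w→3,n→3,k→6,c→3 4:w→7,n→4,k→4,c→4 5:w→6,n→5,k→5,c→5 6:w→6,n→6,k→6,c→6 7:w→6,n→7,k→6,c→7 [Hopcroft].
'wwk': N↓-sim [21, 19, 15, 4] end={s10,s15,s16,s29} ∉↓L; 3/3 deletions ∈↓L.
'kww': N↓-sim [21, 12, 10, 6] end={s10,s16,s17,s18,s29,s6} rej; 3/3 deletions ∈↓L.
2 obstructions.

A = [wwk, kww].


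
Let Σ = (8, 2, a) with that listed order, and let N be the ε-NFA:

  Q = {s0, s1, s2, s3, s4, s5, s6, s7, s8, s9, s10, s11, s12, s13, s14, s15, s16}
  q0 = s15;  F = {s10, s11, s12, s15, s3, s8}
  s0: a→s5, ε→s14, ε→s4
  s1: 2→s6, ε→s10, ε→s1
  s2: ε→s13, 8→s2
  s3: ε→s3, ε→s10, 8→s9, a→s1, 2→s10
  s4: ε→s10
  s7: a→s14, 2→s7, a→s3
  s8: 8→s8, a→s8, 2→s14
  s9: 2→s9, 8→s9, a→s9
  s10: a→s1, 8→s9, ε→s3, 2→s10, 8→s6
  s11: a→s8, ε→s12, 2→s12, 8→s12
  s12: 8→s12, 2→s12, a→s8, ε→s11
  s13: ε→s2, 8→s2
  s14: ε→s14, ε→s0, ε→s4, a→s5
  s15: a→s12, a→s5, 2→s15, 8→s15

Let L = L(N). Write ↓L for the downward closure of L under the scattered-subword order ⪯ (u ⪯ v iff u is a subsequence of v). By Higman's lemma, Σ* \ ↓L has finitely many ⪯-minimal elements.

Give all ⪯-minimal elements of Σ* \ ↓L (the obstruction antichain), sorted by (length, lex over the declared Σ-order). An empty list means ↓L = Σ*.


|Q|=17, |F|=6, |δ|=46 (15 ε).
min D↑ (5 st, q0=0, F={4}): 0:8→0,2→0,a→1 1:8→1,2→1,a→2 2:8→2,2→3,a→2 3:8→4,2→3,a→3 4:8→4,2→4,a→4 (ε-aug+det+¬).
'aa28': N↓-sim [13, 12, 10, 9, 2] end={s6,s9} rej; 4/4 deletions ∈↓L.
1 minimals (antichain).

min(Σ*\↓L) = [aa28].


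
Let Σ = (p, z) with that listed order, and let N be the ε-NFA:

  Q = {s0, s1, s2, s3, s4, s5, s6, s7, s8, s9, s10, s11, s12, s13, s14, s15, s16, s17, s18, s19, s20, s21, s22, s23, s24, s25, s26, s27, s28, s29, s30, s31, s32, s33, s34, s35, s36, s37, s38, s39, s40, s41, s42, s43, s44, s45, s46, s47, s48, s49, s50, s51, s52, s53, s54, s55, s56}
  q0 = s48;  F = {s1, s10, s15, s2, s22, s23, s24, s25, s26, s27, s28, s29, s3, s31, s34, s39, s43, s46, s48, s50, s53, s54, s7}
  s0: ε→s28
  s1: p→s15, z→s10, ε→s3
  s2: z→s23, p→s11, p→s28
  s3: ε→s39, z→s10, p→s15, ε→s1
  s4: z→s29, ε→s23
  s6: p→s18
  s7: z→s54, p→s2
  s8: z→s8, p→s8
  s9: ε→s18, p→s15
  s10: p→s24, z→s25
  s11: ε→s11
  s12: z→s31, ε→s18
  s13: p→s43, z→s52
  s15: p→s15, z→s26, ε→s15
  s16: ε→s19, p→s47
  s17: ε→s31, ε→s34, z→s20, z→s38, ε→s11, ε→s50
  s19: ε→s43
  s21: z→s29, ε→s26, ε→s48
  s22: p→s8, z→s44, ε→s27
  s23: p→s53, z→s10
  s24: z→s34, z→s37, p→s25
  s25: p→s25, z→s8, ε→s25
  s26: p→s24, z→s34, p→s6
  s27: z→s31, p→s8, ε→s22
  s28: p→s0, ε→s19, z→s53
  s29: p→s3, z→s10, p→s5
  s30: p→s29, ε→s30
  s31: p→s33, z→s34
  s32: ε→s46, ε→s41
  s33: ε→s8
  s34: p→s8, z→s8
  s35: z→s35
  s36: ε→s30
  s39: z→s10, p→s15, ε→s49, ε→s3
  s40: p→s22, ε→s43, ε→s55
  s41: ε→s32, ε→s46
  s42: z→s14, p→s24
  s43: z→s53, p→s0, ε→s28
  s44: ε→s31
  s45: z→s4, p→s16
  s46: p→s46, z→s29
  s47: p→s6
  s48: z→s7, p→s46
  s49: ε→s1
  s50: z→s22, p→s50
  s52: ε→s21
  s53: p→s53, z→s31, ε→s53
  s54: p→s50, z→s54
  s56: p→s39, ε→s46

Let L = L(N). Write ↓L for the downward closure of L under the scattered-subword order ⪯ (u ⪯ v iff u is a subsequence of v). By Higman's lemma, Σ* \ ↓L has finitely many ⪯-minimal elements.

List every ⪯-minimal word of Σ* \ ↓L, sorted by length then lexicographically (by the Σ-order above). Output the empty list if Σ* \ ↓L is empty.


A = [pzzzz, zzpzp, pzzppz, zppzzp].

|Q|=57, |F|=23, |δ|=109 (38 ε).
min D↑ (20 st, q0=0, F={18}): 0:p→1,z→2 1:p→1,z→3 2:p→4,z→5 3:p→6,z→7 4:p→8,z→9 5:p→10,z→5 6:p→11,z→7 7:p→12,z→13 8:p→8,z→14 9:p→14,z→7 10:p→10,z→15 11:p→11,z→16 12:p→13,z→17 13:p→13,z→18 14:p→14,z→19 15:p→18,z→19 16:p→12,z→17 17:p→18,z→18 18:p→18,z→18 19:p→18,z→17 [Hopcroft].
'pzzzz': run [34, 31, 23, 12, 4, 1] end={s8} rej; 5/5 deletions ∈↓L.
'zzpzp': run [34, 32, 18, 14, 8, 2] end={s33,s8} ∉↓L; 5/5 del acc.
'pzzppz': |S_i|=[34, 31, 23, 12, 8, 3, 1] end={s8} — reject; 6/6 single-dels accept.
'zppzzp': N↓-sim [34, 32, 29, 21, 14, 6, 2] end={s33,s8} — reject; 6/6 del acc.
4 words, ⪯-incomp.


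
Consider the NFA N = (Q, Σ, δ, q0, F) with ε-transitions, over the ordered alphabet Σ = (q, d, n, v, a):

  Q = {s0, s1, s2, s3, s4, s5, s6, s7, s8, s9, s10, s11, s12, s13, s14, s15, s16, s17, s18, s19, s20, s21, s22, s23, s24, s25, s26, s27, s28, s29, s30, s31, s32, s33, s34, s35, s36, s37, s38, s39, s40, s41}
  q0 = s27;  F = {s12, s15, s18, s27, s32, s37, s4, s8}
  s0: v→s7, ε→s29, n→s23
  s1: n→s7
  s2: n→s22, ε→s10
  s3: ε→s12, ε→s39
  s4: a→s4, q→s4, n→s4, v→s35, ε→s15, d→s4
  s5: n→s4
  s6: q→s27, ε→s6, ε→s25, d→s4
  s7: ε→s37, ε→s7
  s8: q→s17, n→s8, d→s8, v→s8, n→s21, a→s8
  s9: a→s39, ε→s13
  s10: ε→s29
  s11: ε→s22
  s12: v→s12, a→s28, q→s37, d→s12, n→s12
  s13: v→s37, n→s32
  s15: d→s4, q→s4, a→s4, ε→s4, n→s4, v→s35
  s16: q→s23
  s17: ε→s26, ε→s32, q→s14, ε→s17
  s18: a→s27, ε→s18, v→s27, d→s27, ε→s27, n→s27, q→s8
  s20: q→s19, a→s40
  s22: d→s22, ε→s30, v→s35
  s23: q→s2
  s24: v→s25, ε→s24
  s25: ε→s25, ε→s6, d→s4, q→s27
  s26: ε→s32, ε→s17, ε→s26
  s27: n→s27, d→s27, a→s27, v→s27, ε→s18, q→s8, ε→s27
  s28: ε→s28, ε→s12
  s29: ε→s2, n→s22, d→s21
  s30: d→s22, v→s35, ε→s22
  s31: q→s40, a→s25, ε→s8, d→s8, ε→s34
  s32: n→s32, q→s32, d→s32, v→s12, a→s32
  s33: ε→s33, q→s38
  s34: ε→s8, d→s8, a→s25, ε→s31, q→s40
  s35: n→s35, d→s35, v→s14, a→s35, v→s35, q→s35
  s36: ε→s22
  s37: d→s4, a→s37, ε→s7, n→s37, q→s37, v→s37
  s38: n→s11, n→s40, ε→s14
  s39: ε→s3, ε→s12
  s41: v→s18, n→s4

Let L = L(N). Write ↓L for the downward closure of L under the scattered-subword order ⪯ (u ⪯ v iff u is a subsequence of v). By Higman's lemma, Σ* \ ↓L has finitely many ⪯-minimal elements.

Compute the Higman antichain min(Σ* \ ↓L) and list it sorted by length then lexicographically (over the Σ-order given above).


Antichain: [qqvqdv].

|Q|=42, |F|=8, |δ|=123 (41 ε).
min D↑ (7 st, q0=0, F={6}): 0:q→1,d→0,n→0,v→0,a→0 1:q→2,d→1,n→1,v→1,a→1 2:q→2,d→2,n→2,v→3,a→2 3:q→4,d→3,n→3,v→3,a→3 4:q→4,d→5,n→4,v→4,a→4 5:q→5,d→5,n→5,v→6,a→5 6:q→6,d→6,n→6,v→6,a→6 [Hopcroft].
'qqvqdv': |S_i|=[15, 13, 11, 8, 6, 4, 2] end={s14,s35} rej; 6/6 single-dels accept.
1 words, ⪯-incomp.
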